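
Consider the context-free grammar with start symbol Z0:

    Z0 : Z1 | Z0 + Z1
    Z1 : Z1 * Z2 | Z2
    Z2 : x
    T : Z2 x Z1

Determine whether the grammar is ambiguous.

(T is unreachable from Z0, so its rules don't affect L(Z0).) The grammar is stratified — Z0 handles '+' (left-recursive), Z1 handles '*', Z2 atoms. Each operator has a fixed associativity and precedence level, so every string has one parse.

Unambiguous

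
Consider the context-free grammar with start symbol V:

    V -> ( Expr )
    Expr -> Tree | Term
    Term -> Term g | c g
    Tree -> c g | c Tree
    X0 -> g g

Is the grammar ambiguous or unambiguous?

Ambiguous

Witness: ( c g )

Derivation 1: V ⇒ ( Expr ) ⇒ ( Tree ) ⇒ ( c g )
Derivation 2: V ⇒ ( Expr ) ⇒ ( Term ) ⇒ ( c g )

Two distinct leftmost derivations for the same string.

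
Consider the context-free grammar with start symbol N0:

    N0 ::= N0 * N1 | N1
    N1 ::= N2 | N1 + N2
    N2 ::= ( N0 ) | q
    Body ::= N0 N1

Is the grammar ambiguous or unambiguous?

Only N0, N1, N2 are reachable from N0; ignoring the rest: N0 → N0 * N1 | N1  ;  N1 → N1 + N2 | N2  — a left-associative chain with N2 at the bottom. Each string factors uniquely by precedence.

Unambiguous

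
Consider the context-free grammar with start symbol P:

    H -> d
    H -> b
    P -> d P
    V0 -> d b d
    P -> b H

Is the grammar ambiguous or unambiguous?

Unambiguous

Only P, H are reachable from P; ignoring the rest: The reachable rules are right-linear with at most one rule per (nonterminal, next-terminal) pair. Each input token forces the next rule, so parsing is deterministic.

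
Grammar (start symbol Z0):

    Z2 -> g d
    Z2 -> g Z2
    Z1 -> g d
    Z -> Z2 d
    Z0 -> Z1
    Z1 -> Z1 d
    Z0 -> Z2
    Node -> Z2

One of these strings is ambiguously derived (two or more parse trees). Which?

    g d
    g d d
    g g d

g d

g d: 2 trees
g d d: 1 tree
g g d: 1 tree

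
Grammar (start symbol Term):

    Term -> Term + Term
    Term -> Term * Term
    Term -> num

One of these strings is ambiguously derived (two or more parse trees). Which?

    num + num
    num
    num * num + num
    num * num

num + num: 1 tree
num: 1 tree
num * num + num: 2 trees
num * num: 1 tree

num * num + num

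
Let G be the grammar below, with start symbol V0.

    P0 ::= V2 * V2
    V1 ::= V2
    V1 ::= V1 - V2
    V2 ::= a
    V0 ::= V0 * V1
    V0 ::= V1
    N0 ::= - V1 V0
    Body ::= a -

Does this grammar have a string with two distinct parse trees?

Only V0, V1, V2 are reachable from V0; ignoring the rest: V0 → V0 * V1 | V1  ;  V1 → V1 - V2 | V2  — a left-associative chain with V2 at the bottom. Each string factors uniquely by precedence.

Unambiguous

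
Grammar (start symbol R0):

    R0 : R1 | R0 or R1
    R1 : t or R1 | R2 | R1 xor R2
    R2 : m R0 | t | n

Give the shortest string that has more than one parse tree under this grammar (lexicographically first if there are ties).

t or n

length 1: no string has ≥2 trees
length 2: no string has ≥2 trees
length 3: t or n has 2 parse trees

Two derivations of t or n:
  R0 ⇒ R1 ⇒ t or R1 ⇒ t or R2 ⇒ t or n
  R0 ⇒ R0 or R1 ⇒ R1 or R1 ⇒ R2 or R1 ⇒ t or R1 ⇒ t or R2 ⇒ t or n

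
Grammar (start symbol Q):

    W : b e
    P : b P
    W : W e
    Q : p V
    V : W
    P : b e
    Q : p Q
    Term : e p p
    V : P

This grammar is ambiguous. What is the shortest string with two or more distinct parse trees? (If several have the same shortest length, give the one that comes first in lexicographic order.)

length 3: p b e has 2 parse trees

Two derivations of p b e:
  Q ⇒ p V ⇒ p W ⇒ p b e
  Q ⇒ p V ⇒ p P ⇒ p b e

p b e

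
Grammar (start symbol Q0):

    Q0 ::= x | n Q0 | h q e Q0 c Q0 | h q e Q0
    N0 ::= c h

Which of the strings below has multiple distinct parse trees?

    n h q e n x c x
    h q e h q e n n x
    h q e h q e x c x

h q e h q e x c x

n h q e n x c x: 1 tree
h q e h q e n n x: 1 tree
h q e h q e x c x: 2 trees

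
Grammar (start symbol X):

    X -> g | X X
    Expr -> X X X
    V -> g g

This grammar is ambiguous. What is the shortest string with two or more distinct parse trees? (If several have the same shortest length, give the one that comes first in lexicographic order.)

length 1: no string has ≥2 trees
length 2: no string has ≥2 trees
length 3: g g g has 2 parse trees

Two derivations of g g g:
  X ⇒ X X ⇒ g X ⇒ g X X ⇒ g g X ⇒ g g g
  X ⇒ X X ⇒ X X X ⇒ g X X ⇒ g g X ⇒ g g g

g g g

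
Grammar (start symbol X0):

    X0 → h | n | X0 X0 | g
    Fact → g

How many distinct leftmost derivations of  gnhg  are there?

Parse trees for gnhg:
  [X0 [X0 g] [X0 [X0 n] [X0 [X0 h] [X0 g]]]]
  [X0 [X0 g] [X0 [X0 [X0 n] [X0 h]] [X0 g]]]
  [X0 [X0 [X0 g] [X0 n]] [X0 [X0 h] [X0 g]]]
  [X0 [X0 [X0 g] [X0 [X0 n] [X0 h]]] [X0 g]]
  [X0 [X0 [X0 [X0 g] [X0 n]] [X0 h]] [X0 g]]

5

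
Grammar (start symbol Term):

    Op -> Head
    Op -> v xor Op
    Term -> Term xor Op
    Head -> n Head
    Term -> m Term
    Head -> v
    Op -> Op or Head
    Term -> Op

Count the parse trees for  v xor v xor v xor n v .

8

Parse trees for v xor v xor v xor n v:
  [Term [Term [Op [Head v]]] xor [Op v xor [Op v xor [Op [Head n [Head v]]]]]]
  [Term [Term [Term [Op [Head v]]] xor [Op [Head v]]] xor [Op v xor [Op [Head n [Head v]]]]]
  [Term [Term [Op v xor [Op [Head v]]]] xor [Op v xor [Op [Head n [Head v]]]]]
  [Term [Term [Term [Op [Head v]]] xor [Op v xor [Op [Head v]]]] xor [Op [Head n [Head v]]]]
  [Term [Term [Term [Term [Op [Head v]]] xor [Op [Head v]]] xor [Op [Head v]]] xor [Op [Head n [Head v]]]]
  [Term [Term [Term [Op v xor [Op [Head v]]]] xor [Op [Head v]]] xor [Op [Head n [Head v]]]]
  [Term [Term [Op v xor [Op v xor [Op [Head v]]]]] xor [Op [Head n [Head v]]]]
  [Term [Op v xor [Op v xor [Op v xor [Op [Head n [Head v]]]]]]]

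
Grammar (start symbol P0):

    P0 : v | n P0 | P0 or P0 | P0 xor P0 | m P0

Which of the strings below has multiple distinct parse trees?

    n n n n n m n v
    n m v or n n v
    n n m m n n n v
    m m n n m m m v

n m v or n n v

n n n n n m n v: 1 tree
n m v or n n v: 3 trees
n n m m n n n v: 1 tree
m m n n m m m v: 1 tree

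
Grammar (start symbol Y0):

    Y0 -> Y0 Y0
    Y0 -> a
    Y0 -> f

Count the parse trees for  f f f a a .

Parse trees for f f f a a (showing first 6 of 14):
  [Y0 [Y0 f] [Y0 [Y0 f] [Y0 [Y0 f] [Y0 [Y0 a] [Y0 a]]]]]
  [Y0 [Y0 f] [Y0 [Y0 f] [Y0 [Y0 [Y0 f] [Y0 a]] [Y0 a]]]]
  [Y0 [Y0 f] [Y0 [Y0 [Y0 f] [Y0 f]] [Y0 [Y0 a] [Y0 a]]]]
  [Y0 [Y0 f] [Y0 [Y0 [Y0 f] [Y0 [Y0 f] [Y0 a]]] [Y0 a]]]
  [Y0 [Y0 f] [Y0 [Y0 [Y0 [Y0 f] [Y0 f]] [Y0 a]] [Y0 a]]]
  [Y0 [Y0 [Y0 f] [Y0 f]] [Y0 [Y0 f] [Y0 [Y0 a] [Y0 a]]]]

14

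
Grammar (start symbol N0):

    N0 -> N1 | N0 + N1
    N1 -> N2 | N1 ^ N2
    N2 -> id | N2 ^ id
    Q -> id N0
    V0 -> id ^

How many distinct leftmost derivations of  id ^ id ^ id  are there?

4

Parse trees for id ^ id ^ id:
  [N0 [N1 [N2 [N2 [N2 id] ^ id] ^ id]]]
  [N0 [N1 [N1 [N2 id]] ^ [N2 [N2 id] ^ id]]]
  [N0 [N1 [N1 [N2 [N2 id] ^ id]] ^ [N2 id]]]
  [N0 [N1 [N1 [N1 [N2 id]] ^ [N2 id]] ^ [N2 id]]]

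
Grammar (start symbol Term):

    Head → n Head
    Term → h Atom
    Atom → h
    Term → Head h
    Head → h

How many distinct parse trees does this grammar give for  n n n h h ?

1

Parse trees for n n n h h:
  [Term [Head n [Head n [Head n [Head h]]]] h]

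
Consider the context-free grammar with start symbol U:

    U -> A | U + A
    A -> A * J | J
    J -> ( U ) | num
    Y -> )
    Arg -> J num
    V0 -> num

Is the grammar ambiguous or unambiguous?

Unambiguous

Only U, A, J are reachable from U; ignoring the rest: The grammar is stratified — U handles '+' (left-recursive), A handles '*', J atoms. Each operator has a fixed associativity and precedence level, so every string has one parse.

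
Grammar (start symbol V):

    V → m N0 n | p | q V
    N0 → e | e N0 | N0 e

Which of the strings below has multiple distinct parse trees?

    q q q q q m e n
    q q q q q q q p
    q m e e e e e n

q m e e e e e n

q q q q q m e n: 1 tree
q q q q q q q p: 1 tree
q m e e e e e n: 16 trees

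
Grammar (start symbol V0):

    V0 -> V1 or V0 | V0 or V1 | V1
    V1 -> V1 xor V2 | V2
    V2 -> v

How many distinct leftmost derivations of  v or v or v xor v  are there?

4

Parse trees for v or v or v xor v:
  [V0 [V1 [V2 v]] or [V0 [V1 [V2 v]] or [V0 [V1 [V1 [V2 v]] xor [V2 v]]]]]
  [V0 [V1 [V2 v]] or [V0 [V0 [V1 [V2 v]]] or [V1 [V1 [V2 v]] xor [V2 v]]]]
  [V0 [V0 [V1 [V2 v]] or [V0 [V1 [V2 v]]]] or [V1 [V1 [V2 v]] xor [V2 v]]]
  [V0 [V0 [V0 [V1 [V2 v]]] or [V1 [V2 v]]] or [V1 [V1 [V2 v]] xor [V2 v]]]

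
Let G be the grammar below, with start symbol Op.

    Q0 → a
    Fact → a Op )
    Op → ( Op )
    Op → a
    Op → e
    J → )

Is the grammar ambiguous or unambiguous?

Unambiguous

Only Op is reachable from Op; ignoring the rest: Each string is a nest of matched brackets around a single atom. An opening bracket forces the recursive rule; an atom forces the base rule.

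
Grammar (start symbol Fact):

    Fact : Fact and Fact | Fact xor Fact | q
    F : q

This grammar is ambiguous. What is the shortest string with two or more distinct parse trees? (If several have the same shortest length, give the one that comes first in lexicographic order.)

q and q and q

length 1: no string has ≥2 trees
length 3: no string has ≥2 trees
length 5: q and q and q has 2 parse trees

Two derivations of q and q and q:
  Fact ⇒ Fact and Fact ⇒ Fact and Fact and Fact ⇒ q and Fact and Fact ⇒ q and q and Fact ⇒ q and q and q
  Fact ⇒ Fact and Fact ⇒ q and Fact ⇒ q and Fact and Fact ⇒ q and q and Fact ⇒ q and q and q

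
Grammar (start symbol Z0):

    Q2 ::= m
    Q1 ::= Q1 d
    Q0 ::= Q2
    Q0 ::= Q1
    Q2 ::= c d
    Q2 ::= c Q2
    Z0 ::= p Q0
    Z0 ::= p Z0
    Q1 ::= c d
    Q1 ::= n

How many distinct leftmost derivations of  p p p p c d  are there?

Parse trees for p p p p c d:
  [Z0 p [Z0 p [Z0 p [Z0 p [Q0 [Q2 c d]]]]]]
  [Z0 p [Z0 p [Z0 p [Z0 p [Q0 [Q1 c d]]]]]]

2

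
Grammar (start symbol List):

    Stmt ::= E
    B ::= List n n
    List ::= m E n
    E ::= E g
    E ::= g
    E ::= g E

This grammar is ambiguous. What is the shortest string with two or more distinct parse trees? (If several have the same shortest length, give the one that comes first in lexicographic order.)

m g g n

length 3: no string has ≥2 trees
length 4: m g g n has 2 parse trees

Two derivations of m g g n:
  List ⇒ m E n ⇒ m E g n ⇒ m g g n
  List ⇒ m E n ⇒ m g E n ⇒ m g g n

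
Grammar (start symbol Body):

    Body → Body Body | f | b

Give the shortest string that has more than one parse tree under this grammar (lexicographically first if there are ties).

b b b

length 1: no string has ≥2 trees
length 2: no string has ≥2 trees
length 3: b b b has 2 parse trees

Two derivations of b b b:
  Body ⇒ Body Body ⇒ Body Body Body ⇒ b Body Body ⇒ b b Body ⇒ b b b
  Body ⇒ Body Body ⇒ b Body ⇒ b Body Body ⇒ b b Body ⇒ b b b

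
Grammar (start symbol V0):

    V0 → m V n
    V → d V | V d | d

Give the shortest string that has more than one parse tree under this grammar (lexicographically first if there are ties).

m d d n

length 3: no string has ≥2 trees
length 4: m d d n has 2 parse trees

Two derivations of m d d n:
  V0 ⇒ m V n ⇒ m d V n ⇒ m d d n
  V0 ⇒ m V n ⇒ m V d n ⇒ m d d n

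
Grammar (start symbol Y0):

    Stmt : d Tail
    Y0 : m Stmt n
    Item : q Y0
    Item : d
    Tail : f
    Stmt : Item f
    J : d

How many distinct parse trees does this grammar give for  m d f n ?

2

Parse trees for m d f n:
  [Y0 m [Stmt d [Tail f]] n]
  [Y0 m [Stmt [Item d] f] n]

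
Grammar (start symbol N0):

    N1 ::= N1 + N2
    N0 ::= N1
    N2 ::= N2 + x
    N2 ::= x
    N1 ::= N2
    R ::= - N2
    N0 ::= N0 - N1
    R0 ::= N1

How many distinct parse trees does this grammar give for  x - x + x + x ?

4

Parse trees for x - x + x + x:
  [N0 [N0 [N1 [N2 x]]] - [N1 [N1 [N2 x]] + [N2 [N2 x] + x]]]
  [N0 [N0 [N1 [N2 x]]] - [N1 [N1 [N1 [N2 x]] + [N2 x]] + [N2 x]]]
  [N0 [N0 [N1 [N2 x]]] - [N1 [N1 [N2 [N2 x] + x]] + [N2 x]]]
  [N0 [N0 [N1 [N2 x]]] - [N1 [N2 [N2 [N2 x] + x] + x]]]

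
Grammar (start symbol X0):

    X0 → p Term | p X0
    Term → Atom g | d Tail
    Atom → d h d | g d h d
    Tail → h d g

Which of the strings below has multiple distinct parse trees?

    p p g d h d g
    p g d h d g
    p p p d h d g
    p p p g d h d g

p p g d h d g: 1 tree
p g d h d g: 1 tree
p p p d h d g: 2 trees
p p p g d h d g: 1 tree

p p p d h d g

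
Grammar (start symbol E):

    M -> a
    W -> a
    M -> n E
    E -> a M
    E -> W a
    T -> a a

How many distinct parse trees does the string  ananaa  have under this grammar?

Parse trees for ananaa:
  [E a [M n [E a [M n [E a [M a]]]]]]
  [E a [M n [E a [M n [E [W a] a]]]]]

2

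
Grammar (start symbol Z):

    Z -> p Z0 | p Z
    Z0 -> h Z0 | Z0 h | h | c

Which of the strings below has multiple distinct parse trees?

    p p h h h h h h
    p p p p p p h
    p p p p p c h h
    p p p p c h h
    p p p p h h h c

p p h h h h h h

p p h h h h h h: 32 trees
p p p p p p h: 1 tree
p p p p p c h h: 1 tree
p p p p c h h: 1 tree
p p p p h h h c: 1 tree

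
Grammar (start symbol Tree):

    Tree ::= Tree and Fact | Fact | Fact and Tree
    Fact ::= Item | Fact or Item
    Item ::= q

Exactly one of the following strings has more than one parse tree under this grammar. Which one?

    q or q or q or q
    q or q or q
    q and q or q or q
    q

q or q or q or q: 1 tree
q or q or q: 1 tree
q and q or q or q: 2 trees
q: 1 tree

q and q or q or q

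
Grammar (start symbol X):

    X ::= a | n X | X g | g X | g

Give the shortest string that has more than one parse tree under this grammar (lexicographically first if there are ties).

length 1: no string has ≥2 trees
length 2: g g has 2 parse trees

Two derivations of g g:
  X ⇒ X g ⇒ g g
  X ⇒ g X ⇒ g g

g g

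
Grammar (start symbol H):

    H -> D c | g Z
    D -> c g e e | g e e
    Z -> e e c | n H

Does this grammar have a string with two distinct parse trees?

Ambiguous

Witness: g e e c

Derivation 1: H ⇒ D c ⇒ g e e c
Derivation 2: H ⇒ g Z ⇒ g e e c

Two distinct leftmost derivations for the same string.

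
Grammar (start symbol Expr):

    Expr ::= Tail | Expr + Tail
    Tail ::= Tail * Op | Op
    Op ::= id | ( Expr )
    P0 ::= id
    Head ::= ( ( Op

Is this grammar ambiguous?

Only Expr, Tail, Op are reachable from Expr; ignoring the rest: This is a standard precedence ladder (Expr over Tail over Op), with each level left-recursive on its own operator ('+' at Expr, '*' at Tail). That structure is LR(1), hence unambiguous.

Unambiguous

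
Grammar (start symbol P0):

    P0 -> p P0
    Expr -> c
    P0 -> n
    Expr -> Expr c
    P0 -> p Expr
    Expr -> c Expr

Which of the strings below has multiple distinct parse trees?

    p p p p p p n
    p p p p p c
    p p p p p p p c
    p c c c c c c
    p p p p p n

p c c c c c c

p p p p p p n: 1 tree
p p p p p c: 1 tree
p p p p p p p c: 1 tree
p c c c c c c: 32 trees
p p p p p n: 1 tree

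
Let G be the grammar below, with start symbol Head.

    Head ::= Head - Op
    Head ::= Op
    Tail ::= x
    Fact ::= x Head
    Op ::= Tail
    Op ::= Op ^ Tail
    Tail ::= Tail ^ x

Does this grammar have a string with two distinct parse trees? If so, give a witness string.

Witness: x ^ x

Derivation 1: Head ⇒ Op ⇒ Tail ⇒ Tail ^ x ⇒ x ^ x
Derivation 2: Head ⇒ Op ⇒ Op ^ Tail ⇒ Tail ^ Tail ⇒ x ^ Tail ⇒ x ^ x

Two distinct leftmost derivations for the same string.

Ambiguous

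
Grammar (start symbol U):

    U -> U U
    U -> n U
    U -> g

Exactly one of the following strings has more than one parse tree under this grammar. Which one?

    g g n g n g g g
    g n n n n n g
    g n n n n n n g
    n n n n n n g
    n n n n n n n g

g g n g n g g g

g g n g n g g g: 113 trees
g n n n n n g: 1 tree
g n n n n n n g: 1 tree
n n n n n n g: 1 tree
n n n n n n n g: 1 tree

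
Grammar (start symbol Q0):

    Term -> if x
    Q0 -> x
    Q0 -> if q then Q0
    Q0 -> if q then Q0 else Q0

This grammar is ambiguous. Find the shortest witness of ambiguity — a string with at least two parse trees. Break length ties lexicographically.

if q then if q then x else x

length 1: no string has ≥2 trees
length 4: no string has ≥2 trees
length 6: no string has ≥2 trees
length 7: no string has ≥2 trees
length 9: if q then if q then x else x has 2 parse trees

Two derivations of if q then if q then x else x:
  Q0 ⇒ if q then Q0 ⇒ if q then if q then Q0 else Q0 ⇒ if q then if q then x else Q0 ⇒ if q then if q then x else x
  Q0 ⇒ if q then Q0 else Q0 ⇒ if q then if q then Q0 else Q0 ⇒ if q then if q then x else Q0 ⇒ if q then if q then x else x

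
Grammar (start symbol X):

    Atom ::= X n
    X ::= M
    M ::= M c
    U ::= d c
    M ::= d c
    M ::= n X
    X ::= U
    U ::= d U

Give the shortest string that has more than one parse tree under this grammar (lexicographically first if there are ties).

d c

length 2: d c has 2 parse trees

Two derivations of d c:
  X ⇒ M ⇒ d c
  X ⇒ U ⇒ d c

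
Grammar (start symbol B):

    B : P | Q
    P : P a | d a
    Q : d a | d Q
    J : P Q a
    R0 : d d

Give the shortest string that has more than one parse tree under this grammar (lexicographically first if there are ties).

length 2: d a has 2 parse trees

Two derivations of d a:
  B ⇒ P ⇒ d a
  B ⇒ Q ⇒ d a

d a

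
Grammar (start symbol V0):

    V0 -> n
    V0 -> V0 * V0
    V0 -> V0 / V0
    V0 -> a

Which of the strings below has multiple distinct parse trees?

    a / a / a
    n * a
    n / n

a / a / a: 2 trees
n * a: 1 tree
n / n: 1 tree

a / a / a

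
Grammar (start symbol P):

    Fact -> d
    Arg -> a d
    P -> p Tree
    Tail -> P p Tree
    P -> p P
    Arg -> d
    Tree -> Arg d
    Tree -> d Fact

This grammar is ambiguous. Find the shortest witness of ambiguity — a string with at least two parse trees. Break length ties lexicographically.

p d d

length 3: p d d has 2 parse trees

Two derivations of p d d:
  P ⇒ p Tree ⇒ p Arg d ⇒ p d d
  P ⇒ p Tree ⇒ p d Fact ⇒ p d d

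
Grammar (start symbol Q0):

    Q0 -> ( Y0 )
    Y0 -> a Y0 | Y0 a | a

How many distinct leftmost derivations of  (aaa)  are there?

4

Parse trees for (aaa):
  [Q0 ( [Y0 a [Y0 a [Y0 a]]] )]
  [Q0 ( [Y0 a [Y0 [Y0 a] a]] )]
  [Q0 ( [Y0 [Y0 a [Y0 a]] a] )]
  [Q0 ( [Y0 [Y0 [Y0 a] a] a] )]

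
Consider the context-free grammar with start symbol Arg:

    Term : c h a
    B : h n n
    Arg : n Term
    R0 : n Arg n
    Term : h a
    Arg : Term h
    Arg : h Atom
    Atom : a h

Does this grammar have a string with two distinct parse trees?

Witness: h a h

Derivation 1: Arg ⇒ Term h ⇒ h a h
Derivation 2: Arg ⇒ h Atom ⇒ h a h

Two distinct leftmost derivations for the same string.

Ambiguous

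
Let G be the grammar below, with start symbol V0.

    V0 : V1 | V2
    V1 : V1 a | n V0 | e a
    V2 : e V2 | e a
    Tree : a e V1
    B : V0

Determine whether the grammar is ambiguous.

Witness: e a

Derivation 1: V0 ⇒ V1 ⇒ e a
Derivation 2: V0 ⇒ V2 ⇒ e a

Two distinct leftmost derivations for the same string.

Ambiguous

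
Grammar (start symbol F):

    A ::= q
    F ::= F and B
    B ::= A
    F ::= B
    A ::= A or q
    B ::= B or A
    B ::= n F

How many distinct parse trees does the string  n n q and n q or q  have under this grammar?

Parse trees for n n q and n q or q (showing first 6 of 12):
  [F [F [B n [F [B n [F [B [A q]]]]]]] and [B [B n [F [B [A q]]]] or [A q]]]
  [F [F [B n [F [B n [F [B [A q]]]]]]] and [B n [F [B [A [A q] or q]]]]]
  [F [F [B n [F [B n [F [B [A q]]]]]]] and [B n [F [B [B [A q]] or [A q]]]]]
  [F [B [B n [F [F [B n [F [B [A q]]]]] and [B n [F [B [A q]]]]]] or [A q]]]
  [F [B [B n [F [B n [F [F [B [A q]]] and [B n [F [B [A q]]]]]]]] or [A q]]]
  [F [B n [F [F [B n [F [B [A q]]]]] and [B [B n [F [B [A q]]]] or [A q]]]]]

12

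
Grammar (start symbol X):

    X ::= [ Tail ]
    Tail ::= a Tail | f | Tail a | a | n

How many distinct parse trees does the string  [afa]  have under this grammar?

2

Parse trees for [afa]:
  [X [ [Tail a [Tail [Tail f] a]] ]]
  [X [ [Tail [Tail a [Tail f]] a] ]]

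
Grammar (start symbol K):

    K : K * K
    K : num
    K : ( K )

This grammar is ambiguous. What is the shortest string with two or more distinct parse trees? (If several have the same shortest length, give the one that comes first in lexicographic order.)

num * num * num

length 1: no string has ≥2 trees
length 3: no string has ≥2 trees
length 5: num * num * num has 2 parse trees

Two derivations of num * num * num:
  K ⇒ K * K ⇒ K * K * K ⇒ num * K * K ⇒ num * num * K ⇒ num * num * num
  K ⇒ K * K ⇒ num * K ⇒ num * K * K ⇒ num * num * K ⇒ num * num * num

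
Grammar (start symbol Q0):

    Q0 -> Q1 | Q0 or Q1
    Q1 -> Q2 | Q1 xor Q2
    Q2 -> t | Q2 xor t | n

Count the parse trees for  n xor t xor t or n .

4

Parse trees for n xor t xor t or n:
  [Q0 [Q0 [Q1 [Q2 [Q2 [Q2 n] xor t] xor t]]] or [Q1 [Q2 n]]]
  [Q0 [Q0 [Q1 [Q1 [Q2 n]] xor [Q2 [Q2 t] xor t]]] or [Q1 [Q2 n]]]
  [Q0 [Q0 [Q1 [Q1 [Q2 [Q2 n] xor t]] xor [Q2 t]]] or [Q1 [Q2 n]]]
  [Q0 [Q0 [Q1 [Q1 [Q1 [Q2 n]] xor [Q2 t]] xor [Q2 t]]] or [Q1 [Q2 n]]]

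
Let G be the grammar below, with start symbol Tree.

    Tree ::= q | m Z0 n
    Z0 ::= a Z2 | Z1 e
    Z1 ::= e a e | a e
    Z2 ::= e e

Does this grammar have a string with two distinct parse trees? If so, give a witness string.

Witness: m a e e n

Derivation 1: Tree ⇒ m Z0 n ⇒ m a Z2 n ⇒ m a e e n
Derivation 2: Tree ⇒ m Z0 n ⇒ m Z1 e n ⇒ m a e e n

Two distinct leftmost derivations for the same string.

Ambiguous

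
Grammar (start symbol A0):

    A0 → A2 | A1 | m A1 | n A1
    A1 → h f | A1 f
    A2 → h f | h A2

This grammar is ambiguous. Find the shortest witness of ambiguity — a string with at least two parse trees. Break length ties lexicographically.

length 2: h f has 2 parse trees

Two derivations of h f:
  A0 ⇒ A2 ⇒ h f
  A0 ⇒ A1 ⇒ h f

h f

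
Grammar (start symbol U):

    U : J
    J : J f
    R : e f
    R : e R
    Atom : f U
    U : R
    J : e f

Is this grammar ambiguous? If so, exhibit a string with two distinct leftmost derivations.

Witness: e f

Derivation 1: U ⇒ J ⇒ e f
Derivation 2: U ⇒ R ⇒ e f

Two distinct leftmost derivations for the same string.

Ambiguous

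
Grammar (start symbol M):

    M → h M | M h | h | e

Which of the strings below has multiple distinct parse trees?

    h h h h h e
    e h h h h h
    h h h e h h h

h h h h h e: 1 tree
e h h h h h: 1 tree
h h h e h h h: 20 trees

h h h e h h h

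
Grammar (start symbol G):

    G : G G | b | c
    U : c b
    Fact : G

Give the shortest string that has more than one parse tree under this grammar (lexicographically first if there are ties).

b b b

length 1: no string has ≥2 trees
length 2: no string has ≥2 trees
length 3: b b b has 2 parse trees

Two derivations of b b b:
  G ⇒ G G ⇒ G G G ⇒ b G G ⇒ b b G ⇒ b b b
  G ⇒ G G ⇒ b G ⇒ b G G ⇒ b b G ⇒ b b b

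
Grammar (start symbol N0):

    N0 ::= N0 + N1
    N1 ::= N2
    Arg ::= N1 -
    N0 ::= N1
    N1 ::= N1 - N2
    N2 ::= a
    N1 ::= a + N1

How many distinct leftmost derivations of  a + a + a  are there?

4

Parse trees for a + a + a:
  [N0 [N0 [N1 [N2 a]]] + [N1 a + [N1 [N2 a]]]]
  [N0 [N0 [N0 [N1 [N2 a]]] + [N1 [N2 a]]] + [N1 [N2 a]]]
  [N0 [N0 [N1 a + [N1 [N2 a]]]] + [N1 [N2 a]]]
  [N0 [N1 a + [N1 a + [N1 [N2 a]]]]]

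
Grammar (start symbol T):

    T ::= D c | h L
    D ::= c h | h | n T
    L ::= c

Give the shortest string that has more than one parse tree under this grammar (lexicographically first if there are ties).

h c

length 2: h c has 2 parse trees

Two derivations of h c:
  T ⇒ D c ⇒ h c
  T ⇒ h L ⇒ h c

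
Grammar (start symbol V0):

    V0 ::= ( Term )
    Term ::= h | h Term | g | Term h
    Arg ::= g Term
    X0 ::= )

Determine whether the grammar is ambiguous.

Witness: ( h h )

Derivation 1: V0 ⇒ ( Term ) ⇒ ( h Term ) ⇒ ( h h )
Derivation 2: V0 ⇒ ( Term ) ⇒ ( Term h ) ⇒ ( h h )

Two distinct leftmost derivations for the same string.

Ambiguous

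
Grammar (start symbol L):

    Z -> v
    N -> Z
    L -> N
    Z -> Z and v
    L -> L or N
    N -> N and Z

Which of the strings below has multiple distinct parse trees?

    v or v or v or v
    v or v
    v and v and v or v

v or v or v or v: 1 tree
v or v: 1 tree
v and v and v or v: 4 trees

v and v and v or v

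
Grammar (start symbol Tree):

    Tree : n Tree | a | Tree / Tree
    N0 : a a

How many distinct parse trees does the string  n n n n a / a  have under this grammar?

5

Parse trees for n n n n a / a:
  [Tree n [Tree n [Tree n [Tree n [Tree [Tree a] / [Tree a]]]]]]
  [Tree n [Tree n [Tree n [Tree [Tree n [Tree a]] / [Tree a]]]]]
  [Tree n [Tree n [Tree [Tree n [Tree n [Tree a]]] / [Tree a]]]]
  [Tree n [Tree [Tree n [Tree n [Tree n [Tree a]]]] / [Tree a]]]
  [Tree [Tree n [Tree n [Tree n [Tree n [Tree a]]]]] / [Tree a]]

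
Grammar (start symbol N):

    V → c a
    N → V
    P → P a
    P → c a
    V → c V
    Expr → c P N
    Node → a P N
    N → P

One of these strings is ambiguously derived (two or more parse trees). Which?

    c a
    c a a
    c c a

c a: 2 trees
c a a: 1 tree
c c a: 1 tree

c a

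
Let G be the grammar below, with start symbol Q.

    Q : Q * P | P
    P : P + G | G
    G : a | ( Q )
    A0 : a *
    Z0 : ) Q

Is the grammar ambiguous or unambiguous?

Unambiguous

(A0, Z0 are unreachable from Q, so their rules don't affect L(Q).) This is a standard precedence ladder (Q over P over G), with each level left-recursive on its own operator ('*' at Q, '+' at P). That structure is LR(1), hence unambiguous.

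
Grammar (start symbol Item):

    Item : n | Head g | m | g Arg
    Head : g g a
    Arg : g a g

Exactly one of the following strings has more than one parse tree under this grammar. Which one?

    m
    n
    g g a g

m: 1 tree
n: 1 tree
g g a g: 2 trees

g g a g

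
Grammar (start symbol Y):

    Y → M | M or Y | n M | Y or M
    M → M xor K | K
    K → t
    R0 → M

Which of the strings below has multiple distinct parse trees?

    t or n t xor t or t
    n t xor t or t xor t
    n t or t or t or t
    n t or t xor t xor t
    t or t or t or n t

t or n t xor t or t

t or n t xor t or t: 2 trees
n t xor t or t xor t: 1 tree
n t or t or t or t: 1 tree
n t or t xor t xor t: 1 tree
t or t or t or n t: 1 tree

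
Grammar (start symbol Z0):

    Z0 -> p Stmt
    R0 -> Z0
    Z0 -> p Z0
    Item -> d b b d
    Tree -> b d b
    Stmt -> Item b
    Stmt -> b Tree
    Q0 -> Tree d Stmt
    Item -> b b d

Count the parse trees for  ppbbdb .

2

Parse trees for ppbbdb:
  [Z0 p [Z0 p [Stmt [Item b b d] b]]]
  [Z0 p [Z0 p [Stmt b [Tree b d b]]]]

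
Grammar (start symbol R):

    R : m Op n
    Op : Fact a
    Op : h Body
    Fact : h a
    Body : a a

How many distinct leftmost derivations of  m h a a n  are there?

2

Parse trees for m h a a n:
  [R m [Op [Fact h a] a] n]
  [R m [Op h [Body a a]] n]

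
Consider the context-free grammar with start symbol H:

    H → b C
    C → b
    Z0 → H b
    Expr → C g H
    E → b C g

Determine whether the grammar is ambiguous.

Only H, C are reachable from H; ignoring the rest: The reachable rules are right-linear with at most one rule per (nonterminal, next-terminal) pair. Each input token forces the next rule, so parsing is deterministic.

Unambiguous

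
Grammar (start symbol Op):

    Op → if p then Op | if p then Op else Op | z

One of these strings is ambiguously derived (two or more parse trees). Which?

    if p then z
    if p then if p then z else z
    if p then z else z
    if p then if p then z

if p then z: 1 tree
if p then if p then z else z: 2 trees
if p then z else z: 1 tree
if p then if p then z: 1 tree

if p then if p then z else z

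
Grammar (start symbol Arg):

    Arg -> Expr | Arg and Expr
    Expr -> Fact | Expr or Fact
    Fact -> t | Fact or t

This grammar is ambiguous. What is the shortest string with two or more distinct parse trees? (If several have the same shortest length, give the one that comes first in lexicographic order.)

length 1: no string has ≥2 trees
length 3: t or t has 2 parse trees

Two derivations of t or t:
  Arg ⇒ Expr ⇒ Fact ⇒ Fact or t ⇒ t or t
  Arg ⇒ Expr ⇒ Expr or Fact ⇒ Fact or Fact ⇒ t or Fact ⇒ t or t

t or t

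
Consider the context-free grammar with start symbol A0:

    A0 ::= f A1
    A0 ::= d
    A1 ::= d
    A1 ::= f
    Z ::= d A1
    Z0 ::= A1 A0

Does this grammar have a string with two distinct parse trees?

(Z, Z0 are unreachable from A0, so their rules don't affect L(A0).) Each reachable nonterminal has at most one production per leading terminal, and all productions are right-linear; the derivation is determined token-by-token.

Unambiguous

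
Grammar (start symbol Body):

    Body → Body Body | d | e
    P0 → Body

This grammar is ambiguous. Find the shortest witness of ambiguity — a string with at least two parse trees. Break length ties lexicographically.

length 1: no string has ≥2 trees
length 2: no string has ≥2 trees
length 3: d d d has 2 parse trees

Two derivations of d d d:
  Body ⇒ Body Body ⇒ Body Body Body ⇒ d Body Body ⇒ d d Body ⇒ d d d
  Body ⇒ Body Body ⇒ d Body ⇒ d Body Body ⇒ d d Body ⇒ d d d

d d d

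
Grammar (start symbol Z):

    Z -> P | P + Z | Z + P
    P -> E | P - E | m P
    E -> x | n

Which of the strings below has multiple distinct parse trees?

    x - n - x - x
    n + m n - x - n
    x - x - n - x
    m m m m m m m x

x - n - x - x: 1 tree
n + m n - x - n: 6 trees
x - x - n - x: 1 tree
m m m m m m m x: 1 tree

n + m n - x - n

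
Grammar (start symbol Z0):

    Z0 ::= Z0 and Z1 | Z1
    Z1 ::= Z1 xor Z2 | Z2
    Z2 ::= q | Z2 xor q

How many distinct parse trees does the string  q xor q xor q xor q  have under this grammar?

8

Parse trees for q xor q xor q xor q:
  [Z0 [Z1 [Z1 [Z2 q]] xor [Z2 [Z2 [Z2 q] xor q] xor q]]]
  [Z0 [Z1 [Z1 [Z1 [Z2 q]] xor [Z2 q]] xor [Z2 [Z2 q] xor q]]]
  [Z0 [Z1 [Z1 [Z2 [Z2 q] xor q]] xor [Z2 [Z2 q] xor q]]]
  [Z0 [Z1 [Z1 [Z1 [Z2 q]] xor [Z2 [Z2 q] xor q]] xor [Z2 q]]]
  [Z0 [Z1 [Z1 [Z1 [Z1 [Z2 q]] xor [Z2 q]] xor [Z2 q]] xor [Z2 q]]]
  [Z0 [Z1 [Z1 [Z1 [Z2 [Z2 q] xor q]] xor [Z2 q]] xor [Z2 q]]]
  [Z0 [Z1 [Z1 [Z2 [Z2 [Z2 q] xor q] xor q]] xor [Z2 q]]]
  [Z0 [Z1 [Z2 [Z2 [Z2 [Z2 q] xor q] xor q] xor q]]]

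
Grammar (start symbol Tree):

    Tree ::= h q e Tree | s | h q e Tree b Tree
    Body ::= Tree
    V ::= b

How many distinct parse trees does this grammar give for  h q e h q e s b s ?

Parse trees for h q e h q e s b s:
  [Tree h q e [Tree h q e [Tree s] b [Tree s]]]
  [Tree h q e [Tree h q e [Tree s]] b [Tree s]]

2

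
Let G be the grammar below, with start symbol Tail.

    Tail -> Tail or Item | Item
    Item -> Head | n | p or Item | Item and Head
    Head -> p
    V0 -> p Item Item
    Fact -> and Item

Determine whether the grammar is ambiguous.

Ambiguous

Witness: p or n

Derivation 1: Tail ⇒ Tail or Item ⇒ Item or Item ⇒ Head or Item ⇒ p or Item ⇒ p or n
Derivation 2: Tail ⇒ Item ⇒ p or Item ⇒ p or n

Two distinct leftmost derivations for the same string.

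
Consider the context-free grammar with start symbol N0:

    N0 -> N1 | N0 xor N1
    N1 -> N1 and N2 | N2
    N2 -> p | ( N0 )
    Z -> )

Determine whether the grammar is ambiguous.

Unambiguous

(Z is unreachable from N0, so its rules don't affect L(N0).) This is a standard precedence ladder (N0 over N1 over N2), with each level left-recursive on its own operator ('xor' at N0, 'and' at N1). That structure is LR(1), hence unambiguous.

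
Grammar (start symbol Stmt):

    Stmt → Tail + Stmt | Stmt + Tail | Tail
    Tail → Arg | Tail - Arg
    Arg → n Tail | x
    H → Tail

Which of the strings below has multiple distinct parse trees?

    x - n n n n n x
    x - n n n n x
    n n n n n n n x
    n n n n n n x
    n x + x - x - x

n x + x - x - x

x - n n n n n x: 1 tree
x - n n n n x: 1 tree
n n n n n n n x: 1 tree
n n n n n n x: 1 tree
n x + x - x - x: 2 trees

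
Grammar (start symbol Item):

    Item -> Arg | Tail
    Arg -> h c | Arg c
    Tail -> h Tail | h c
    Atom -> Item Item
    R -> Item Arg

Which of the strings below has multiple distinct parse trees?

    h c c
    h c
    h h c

h c c: 1 tree
h c: 2 trees
h h c: 1 tree

h c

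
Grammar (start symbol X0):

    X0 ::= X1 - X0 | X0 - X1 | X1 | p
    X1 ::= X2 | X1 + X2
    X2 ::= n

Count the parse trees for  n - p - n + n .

Parse trees for n - p - n + n:
  [X0 [X1 [X2 n]] - [X0 [X0 p] - [X1 [X1 [X2 n]] + [X2 n]]]]
  [X0 [X0 [X1 [X2 n]] - [X0 p]] - [X1 [X1 [X2 n]] + [X2 n]]]

2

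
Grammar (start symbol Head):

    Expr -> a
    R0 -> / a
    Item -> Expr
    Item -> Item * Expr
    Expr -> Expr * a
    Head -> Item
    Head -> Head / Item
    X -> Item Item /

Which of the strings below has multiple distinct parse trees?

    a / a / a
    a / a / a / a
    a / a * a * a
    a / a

a / a * a * a

a / a / a: 1 tree
a / a / a / a: 1 tree
a / a * a * a: 4 trees
a / a: 1 tree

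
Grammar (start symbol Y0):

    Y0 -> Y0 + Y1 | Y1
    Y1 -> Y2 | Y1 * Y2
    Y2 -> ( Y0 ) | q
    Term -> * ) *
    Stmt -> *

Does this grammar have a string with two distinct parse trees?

Unambiguous

(Term, Stmt are unreachable from Y0, so their rules don't affect L(Y0).) This is a standard precedence ladder (Y0 over Y1 over Y2), with each level left-recursive on its own operator ('+' at Y0, '*' at Y1). That structure is LR(1), hence unambiguous.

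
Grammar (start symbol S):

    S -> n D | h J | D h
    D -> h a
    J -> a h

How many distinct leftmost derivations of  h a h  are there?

Parse trees for h a h:
  [S h [J a h]]
  [S [D h a] h]

2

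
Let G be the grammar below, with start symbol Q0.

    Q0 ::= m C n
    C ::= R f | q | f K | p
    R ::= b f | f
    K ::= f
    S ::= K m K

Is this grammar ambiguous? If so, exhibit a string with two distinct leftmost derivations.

Ambiguous

Witness: m f f n

Derivation 1: Q0 ⇒ m C n ⇒ m R f n ⇒ m f f n
Derivation 2: Q0 ⇒ m C n ⇒ m f K n ⇒ m f f n

Two distinct leftmost derivations for the same string.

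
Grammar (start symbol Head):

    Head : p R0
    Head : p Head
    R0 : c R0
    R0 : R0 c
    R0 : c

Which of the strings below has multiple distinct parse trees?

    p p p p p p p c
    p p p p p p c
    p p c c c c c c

p p p p p p p c: 1 tree
p p p p p p c: 1 tree
p p c c c c c c: 32 trees

p p c c c c c c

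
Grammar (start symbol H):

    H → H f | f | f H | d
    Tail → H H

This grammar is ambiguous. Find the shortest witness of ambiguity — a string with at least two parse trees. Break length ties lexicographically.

f f

length 1: no string has ≥2 trees
length 2: f f has 2 parse trees

Two derivations of f f:
  H ⇒ H f ⇒ f f
  H ⇒ f H ⇒ f f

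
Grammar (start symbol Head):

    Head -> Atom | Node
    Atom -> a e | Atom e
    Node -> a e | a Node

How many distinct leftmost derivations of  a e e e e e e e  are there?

1

Parse trees for a e e e e e e e:
  [Head [Atom [Atom [Atom [Atom [Atom [Atom [Atom a e] e] e] e] e] e] e]]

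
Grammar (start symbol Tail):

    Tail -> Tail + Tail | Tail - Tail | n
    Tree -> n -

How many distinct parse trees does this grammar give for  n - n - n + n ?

Parse trees for n - n - n + n:
  [Tail [Tail [Tail n] - [Tail [Tail n] - [Tail n]]] + [Tail n]]
  [Tail [Tail [Tail [Tail n] - [Tail n]] - [Tail n]] + [Tail n]]
  [Tail [Tail n] - [Tail [Tail [Tail n] - [Tail n]] + [Tail n]]]
  [Tail [Tail n] - [Tail [Tail n] - [Tail [Tail n] + [Tail n]]]]
  [Tail [Tail [Tail n] - [Tail n]] - [Tail [Tail n] + [Tail n]]]

5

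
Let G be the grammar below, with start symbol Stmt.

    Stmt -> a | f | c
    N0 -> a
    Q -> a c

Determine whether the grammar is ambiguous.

Only Stmt is reachable from Stmt; ignoring the rest: The reachable rules are right-linear with at most one rule per (nonterminal, next-terminal) pair. Each input token forces the next rule, so parsing is deterministic.

Unambiguous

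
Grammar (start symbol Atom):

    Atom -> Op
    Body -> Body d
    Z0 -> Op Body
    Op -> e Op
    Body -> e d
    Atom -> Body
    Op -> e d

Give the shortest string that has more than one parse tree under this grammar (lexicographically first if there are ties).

e d

length 2: e d has 2 parse trees

Two derivations of e d:
  Atom ⇒ Op ⇒ e d
  Atom ⇒ Body ⇒ e d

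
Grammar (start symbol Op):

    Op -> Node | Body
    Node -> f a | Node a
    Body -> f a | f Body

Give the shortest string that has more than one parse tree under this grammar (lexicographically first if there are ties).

f a

length 2: f a has 2 parse trees

Two derivations of f a:
  Op ⇒ Node ⇒ f a
  Op ⇒ Body ⇒ f a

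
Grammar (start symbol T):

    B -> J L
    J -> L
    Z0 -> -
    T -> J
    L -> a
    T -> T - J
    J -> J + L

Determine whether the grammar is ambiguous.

Unambiguous

(Z0, B are unreachable from T, so their rules don't affect L(T).) The grammar is stratified — T handles '-' (left-recursive), J handles '+', L atoms. Each operator has a fixed associativity and precedence level, so every string has one parse.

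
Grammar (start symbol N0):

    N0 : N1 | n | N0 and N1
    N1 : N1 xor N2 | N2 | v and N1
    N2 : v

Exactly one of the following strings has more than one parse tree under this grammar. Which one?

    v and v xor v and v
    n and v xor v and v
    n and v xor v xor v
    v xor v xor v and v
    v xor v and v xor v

v and v xor v and v

v and v xor v and v: 3 trees
n and v xor v and v: 1 tree
n and v xor v xor v: 1 tree
v xor v xor v and v: 1 tree
v xor v and v xor v: 1 tree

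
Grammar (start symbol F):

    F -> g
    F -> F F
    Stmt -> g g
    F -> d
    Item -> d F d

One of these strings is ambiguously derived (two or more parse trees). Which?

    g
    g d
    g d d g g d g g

g d d g g d g g

g: 1 tree
g d: 1 tree
g d d g g d g g: 429 trees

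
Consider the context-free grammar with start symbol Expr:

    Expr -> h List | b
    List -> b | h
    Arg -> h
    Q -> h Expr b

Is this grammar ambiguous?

Unambiguous

Only Expr, List are reachable from Expr; ignoring the rest: The reachable rules are right-linear with at most one rule per (nonterminal, next-terminal) pair. Each input token forces the next rule, so parsing is deterministic.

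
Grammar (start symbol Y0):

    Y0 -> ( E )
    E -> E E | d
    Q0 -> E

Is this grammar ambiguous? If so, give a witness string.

Witness: ( d d d )

Derivation 1: Y0 ⇒ ( E ) ⇒ ( E E ) ⇒ ( E E E ) ⇒ ( d E E ) ⇒ ( d d E ) ⇒ ( d d d )
Derivation 2: Y0 ⇒ ( E ) ⇒ ( E E ) ⇒ ( d E ) ⇒ ( d E E ) ⇒ ( d d E ) ⇒ ( d d d )

Two distinct leftmost derivations for the same string.

Ambiguous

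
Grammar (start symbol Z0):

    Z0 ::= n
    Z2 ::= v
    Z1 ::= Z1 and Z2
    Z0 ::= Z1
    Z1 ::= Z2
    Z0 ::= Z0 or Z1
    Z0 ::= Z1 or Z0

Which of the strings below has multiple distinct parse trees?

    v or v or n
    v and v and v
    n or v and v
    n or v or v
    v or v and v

v or v or n: 1 tree
v and v and v: 1 tree
n or v and v: 1 tree
n or v or v: 1 tree
v or v and v: 2 trees

v or v and v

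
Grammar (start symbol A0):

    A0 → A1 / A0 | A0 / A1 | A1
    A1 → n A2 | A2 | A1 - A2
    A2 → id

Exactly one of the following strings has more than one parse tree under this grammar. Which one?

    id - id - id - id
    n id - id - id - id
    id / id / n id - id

id - id - id - id: 1 tree
n id - id - id - id: 1 tree
id / id / n id - id: 4 trees

id / id / n id - id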